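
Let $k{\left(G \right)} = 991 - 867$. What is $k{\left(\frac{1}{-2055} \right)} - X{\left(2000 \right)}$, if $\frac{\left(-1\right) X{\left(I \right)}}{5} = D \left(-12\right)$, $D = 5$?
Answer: $-176$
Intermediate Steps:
$X{\left(I \right)} = 300$ ($X{\left(I \right)} = - 5 \cdot 5 \left(-12\right) = \left(-5\right) \left(-60\right) = 300$)
$k{\left(G \right)} = 124$
$k{\left(\frac{1}{-2055} \right)} - X{\left(2000 \right)} = 124 - 300 = -176$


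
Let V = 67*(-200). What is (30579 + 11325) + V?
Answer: 28504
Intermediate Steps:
V = -13400
(30579 + 11325) + V = (30579 + 11325) - 13400 = 41904 - 13400 = 28504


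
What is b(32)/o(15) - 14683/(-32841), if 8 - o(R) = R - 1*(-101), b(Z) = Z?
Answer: 14857/98523 ≈ 0.15080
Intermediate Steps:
o(R) = -93 - R (o(R) = 8 - (R - 1*(-101)) = 8 - (R + 101) = 8 - (101 + R) = 8 + (-101 - R) = -93 - R)
b(32)/o(15) - 14683/(-32841) = 32/(-93 - 1*15) - 14683/(-32841) = 32/(-93 - 15) - 14683*(-1/32841) = 32/(-108) + 14683/32841 = 32*(-1/108) + 14683/32841 = -8/27 + 14683/32841 = 14857/98523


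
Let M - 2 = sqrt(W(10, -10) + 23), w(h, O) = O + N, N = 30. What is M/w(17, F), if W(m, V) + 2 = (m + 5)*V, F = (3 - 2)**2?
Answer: 2/31 + I*sqrt(129)/31 ≈ 0.064516 + 0.36638*I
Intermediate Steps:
F = 1 (F = 1**2 = 1)
W(m, V) = -2 + V*(5 + m) (W(m, V) = -2 + (m + 5)*V = -2 + (5 + m)*V = -2 + V*(5 + m))
w(h, O) = 30 + O (w(h, O) = O + 30 = 30 + O)
M = 2 + I*sqrt(129) (M = 2 + sqrt((-2 + 5*(-10) - 10*10) + 23) = 2 + sqrt((-2 - 50 - 100) + 23) = 2 + sqrt(-152 + 23) = 2 + sqrt(-129) = 2 + I*sqrt(129) ≈ 2.0 + 11.358*I)
M/w(17, F) = (2 + I*sqrt(129))/(30 + 1) = (2 + I*sqrt(129))/31 = (2 + I*sqrt(129))*(1/31) = 2/31 + I*sqrt(129)/31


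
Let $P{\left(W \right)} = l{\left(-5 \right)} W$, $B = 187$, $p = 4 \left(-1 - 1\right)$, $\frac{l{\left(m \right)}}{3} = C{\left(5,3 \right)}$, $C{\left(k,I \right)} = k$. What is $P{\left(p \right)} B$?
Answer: $-22440$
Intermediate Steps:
$l{\left(m \right)} = 15$ ($l{\left(m \right)} = 3 \cdot 5 = 15$)
$p = -8$ ($p = 4 \left(-2\right) = -8$)
$P{\left(W \right)} = 15 W$
$P{\left(p \right)} B = 15 \left(-8\right) 187 = \left(-120\right) 187 = -22440$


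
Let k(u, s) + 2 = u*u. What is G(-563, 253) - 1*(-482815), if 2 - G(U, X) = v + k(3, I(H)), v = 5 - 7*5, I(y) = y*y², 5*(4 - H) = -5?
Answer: 482840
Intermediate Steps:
H = 5 (H = 4 - ⅕*(-5) = 4 + 1 = 5)
I(y) = y³
k(u, s) = -2 + u² (k(u, s) = -2 + u*u = -2 + u²)
v = -30 (v = 5 - 35 = -30)
G(U, X) = 25 (G(U, X) = 2 - (-30 + (-2 + 3²)) = 2 - (-30 + (-2 + 9)) = 2 - (-30 + 7) = 2 - 1*(-23) = 2 + 23 = 25)
G(-563, 253) - 1*(-482815) = 25 - 1*(-482815) = 25 + 482815 = 482840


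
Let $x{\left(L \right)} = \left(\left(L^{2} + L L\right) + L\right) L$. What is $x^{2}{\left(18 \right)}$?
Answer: $143712144$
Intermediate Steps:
$x{\left(L \right)} = L \left(L + 2 L^{2}\right)$ ($x{\left(L \right)} = \left(\left(L^{2} + L^{2}\right) + L\right) L = \left(2 L^{2} + L\right) L = \left(L + 2 L^{2}\right) L = L \left(L + 2 L^{2}\right)$)
$x^{2}{\left(18 \right)} = \left(18^{2} \left(1 + 2 \cdot 18\right)\right)^{2} = \left(324 \left(1 + 36\right)\right)^{2} = \left(324 \cdot 37\right)^{2} = 11988^{2} = 143712144$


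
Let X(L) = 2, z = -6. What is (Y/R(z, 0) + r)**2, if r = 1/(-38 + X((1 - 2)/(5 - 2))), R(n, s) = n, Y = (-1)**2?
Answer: 49/1296 ≈ 0.037809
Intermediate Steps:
Y = 1
r = -1/36 (r = 1/(-38 + 2) = 1/(-36) = -1/36 ≈ -0.027778)
(Y/R(z, 0) + r)**2 = (1/(-6) - 1/36)**2 = (1*(-1/6) - 1/36)**2 = (-1/6 - 1/36)**2 = (-7/36)**2 = 49/1296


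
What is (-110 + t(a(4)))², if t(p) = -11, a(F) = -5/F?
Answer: 14641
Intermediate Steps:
(-110 + t(a(4)))² = (-110 - 11)² = (-121)² = 14641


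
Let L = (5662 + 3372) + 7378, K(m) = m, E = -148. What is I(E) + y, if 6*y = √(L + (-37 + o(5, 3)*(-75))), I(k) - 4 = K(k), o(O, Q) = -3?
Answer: -144 + 5*√166/3 ≈ -122.53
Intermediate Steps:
L = 16412 (L = 9034 + 7378 = 16412)
I(k) = 4 + k
y = 5*√166/3 (y = √(16412 + (-37 - 3*(-75)))/6 = √(16412 + (-37 + 225))/6 = √(16412 + 188)/6 = √16600/6 = (10*√166)/6 = 5*√166/3 ≈ 21.474)
I(E) + y = (4 - 148) + 5*√166/3 = -144 + 5*√166/3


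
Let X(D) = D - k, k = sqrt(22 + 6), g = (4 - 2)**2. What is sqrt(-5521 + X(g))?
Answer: sqrt(-5517 - 2*sqrt(7)) ≈ 74.312*I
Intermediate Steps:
g = 4 (g = 2**2 = 4)
k = 2*sqrt(7) (k = sqrt(28) = 2*sqrt(7) ≈ 5.2915)
X(D) = D - 2*sqrt(7)
sqrt(-5521 + X(g)) = sqrt(-5521 + (4 - 2*sqrt(7))) = sqrt(-5517 - 2*sqrt(7))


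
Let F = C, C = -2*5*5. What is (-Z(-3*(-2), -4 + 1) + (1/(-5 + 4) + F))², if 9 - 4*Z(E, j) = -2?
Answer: 46225/16 ≈ 2889.1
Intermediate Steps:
Z(E, j) = 11/4 (Z(E, j) = 9/4 - ¼*(-2) = 9/4 + ½ = 11/4)
C = -50 (C = -10*5 = -50)
F = -50
(-Z(-3*(-2), -4 + 1) + (1/(-5 + 4) + F))² = (-1*11/4 + (1/(-5 + 4) - 50))² = (-11/4 + (1/(-1) - 50))² = (-11/4 + (-1 - 50))² = (-11/4 - 51)² = (-215/4)² = 46225/16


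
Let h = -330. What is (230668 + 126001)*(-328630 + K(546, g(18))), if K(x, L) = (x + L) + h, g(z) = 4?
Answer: -117133666290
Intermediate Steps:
K(x, L) = -330 + L + x (K(x, L) = (x + L) - 330 = (L + x) - 330 = -330 + L + x)
(230668 + 126001)*(-328630 + K(546, g(18))) = (230668 + 126001)*(-328630 + (-330 + 4 + 546)) = 356669*(-328630 + 220) = 356669*(-328410) = -117133666290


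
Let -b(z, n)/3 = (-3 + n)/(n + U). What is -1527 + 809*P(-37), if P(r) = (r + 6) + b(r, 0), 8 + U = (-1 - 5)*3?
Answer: -699037/26 ≈ -26886.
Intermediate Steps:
U = -26 (U = -8 + (-1 - 5)*3 = -8 - 6*3 = -8 - 18 = -26)
b(z, n) = -3*(-3 + n)/(-26 + n) (b(z, n) = -3*(-3 + n)/(n - 26) = -3*(-3 + n)/(-26 + n))
P(r) = 147/26 + r (P(r) = (r + 6) + 3*(3 - 1*0)/(-26 + 0) = (6 + r) + 3*(3 + 0)/(-26) = (6 + r) + 3*(-1/26)*3 = (6 + r) - 9/26 = 147/26 + r)
-1527 + 809*P(-37) = -1527 + 809*(147/26 - 37) = -1527 + 809*(-815/26) = -1527 - 659335/26 = -699037/26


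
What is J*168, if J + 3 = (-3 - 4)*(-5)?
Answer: 5376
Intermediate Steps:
J = 32 (J = -3 + (-3 - 4)*(-5) = -3 - 7*(-5) = -3 + 35 = 32)
J*168 = 32*168 = 5376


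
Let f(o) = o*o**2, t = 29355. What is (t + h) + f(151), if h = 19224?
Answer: 3491530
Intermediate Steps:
f(o) = o**3
(t + h) + f(151) = (29355 + 19224) + 151**3 = 48579 + 3442951 = 3491530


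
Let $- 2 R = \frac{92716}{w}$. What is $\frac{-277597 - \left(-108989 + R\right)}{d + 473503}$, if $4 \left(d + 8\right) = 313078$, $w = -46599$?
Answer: $- \frac{15714021100}{51423347871} \approx -0.30558$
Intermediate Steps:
$d = \frac{156523}{2}$ ($d = -8 + \frac{1}{4} \cdot 313078 = -8 + \frac{156539}{2} = \frac{156523}{2} \approx 78262.0$)
$R = \frac{46358}{46599}$ ($R = - \frac{92716 \frac{1}{-46599}}{2} = - \frac{92716 \left(- \frac{1}{46599}\right)}{2} = \left(- \frac{1}{2}\right) \left(- \frac{92716}{46599}\right) = \frac{46358}{46599} \approx 0.99483$)
$\frac{-277597 - \left(-108989 + R\right)}{d + 473503} = \frac{-277597 + \left(108989 - \frac{46358}{46599}\right)}{\frac{156523}{2} + 473503} = \frac{-277597 + \left(108989 - \frac{46358}{46599}\right)}{\frac{1103529}{2}} = \left(-277597 + \frac{5078732053}{46599}\right) \frac{2}{1103529} = \left(- \frac{7857010550}{46599}\right) \frac{2}{1103529} = - \frac{15714021100}{51423347871}$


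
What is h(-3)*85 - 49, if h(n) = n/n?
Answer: 36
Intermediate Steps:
h(n) = 1
h(-3)*85 - 49 = 1*85 - 49 = 85 - 49 = 36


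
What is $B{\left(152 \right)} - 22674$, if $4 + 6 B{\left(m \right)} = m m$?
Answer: $-18824$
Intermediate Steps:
$B{\left(m \right)} = - \frac{2}{3} + \frac{m^{2}}{6}$ ($B{\left(m \right)} = - \frac{2}{3} + \frac{m m}{6} = - \frac{2}{3} + \frac{m^{2}}{6}$)
$B{\left(152 \right)} - 22674 = \left(- \frac{2}{3} + \frac{152^{2}}{6}\right) - 22674 = \left(- \frac{2}{3} + \frac{1}{6} \cdot 23104\right) - 22674 = \left(- \frac{2}{3} + \frac{11552}{3}\right) - 22674 = 3850 - 22674 = -18824$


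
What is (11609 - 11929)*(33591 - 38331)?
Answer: 1516800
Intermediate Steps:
(11609 - 11929)*(33591 - 38331) = -320*(-4740) = 1516800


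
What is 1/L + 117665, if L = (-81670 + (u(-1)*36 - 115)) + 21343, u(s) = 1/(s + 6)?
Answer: 35555303705/302174 ≈ 1.1767e+5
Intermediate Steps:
u(s) = 1/(6 + s)
L = -302174/5 (L = (-81670 + (36/(6 - 1) - 115)) + 21343 = (-81670 + (36/5 - 115)) + 21343 = (-81670 - 539/5) + 21343 = -408889/5 + 21343 = -302174/5 ≈ -60435.)
1/L + 117665 = 1/(-302174/5) + 117665 = -5/302174 + 117665 = 35555303705/302174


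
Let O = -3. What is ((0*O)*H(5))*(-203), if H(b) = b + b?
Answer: 0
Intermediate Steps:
H(b) = 2*b
((0*O)*H(5))*(-203) = ((0*(-3))*(2*5))*(-203) = (0*10)*(-203) = 0*(-203) = 0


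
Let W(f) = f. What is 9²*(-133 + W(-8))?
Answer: -11421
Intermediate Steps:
9²*(-133 + W(-8)) = 9²*(-133 - 8) = 81*(-141) = -11421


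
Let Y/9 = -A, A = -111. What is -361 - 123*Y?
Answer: -123238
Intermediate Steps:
Y = 999 (Y = 9*(-1*(-111)) = 9*111 = 999)
-361 - 123*Y = -361 - 123*999 = -361 - 122877 = -123238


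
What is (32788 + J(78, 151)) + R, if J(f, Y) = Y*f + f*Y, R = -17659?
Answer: 38685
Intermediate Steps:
J(f, Y) = 2*Y*f (J(f, Y) = Y*f + Y*f = 2*Y*f)
(32788 + J(78, 151)) + R = (32788 + 2*151*78) - 17659 = (32788 + 23556) - 17659 = 56344 - 17659 = 38685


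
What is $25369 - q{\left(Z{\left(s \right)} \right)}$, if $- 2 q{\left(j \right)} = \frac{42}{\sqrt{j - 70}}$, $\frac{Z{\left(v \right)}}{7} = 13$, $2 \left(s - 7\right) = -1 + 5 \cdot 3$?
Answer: $25369 + \sqrt{21} \approx 25374.0$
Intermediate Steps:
$s = 14$ ($s = 7 + \frac{-1 + 5 \cdot 3}{2} = 7 + \frac{-1 + 15}{2} = 7 + \frac{1}{2} \cdot 14 = 7 + 7 = 14$)
$Z{\left(v \right)} = 91$ ($Z{\left(v \right)} = 7 \cdot 13 = 91$)
$q{\left(j \right)} = - \frac{21}{\sqrt{-70 + j}}$ ($q{\left(j \right)} = - \frac{42 \frac{1}{\sqrt{j - 70}}}{2} = - \frac{42 \frac{1}{\sqrt{-70 + j}}}{2} = - \frac{21}{\sqrt{-70 + j}}$)
$25369 - q{\left(Z{\left(s \right)} \right)} = 25369 - - \frac{21}{\sqrt{-70 + 91}} = 25369 - - \frac{21}{\sqrt{21}} = 25369 - - 21 \frac{\sqrt{21}}{21} = 25369 - - \sqrt{21} = 25369 + \sqrt{21}$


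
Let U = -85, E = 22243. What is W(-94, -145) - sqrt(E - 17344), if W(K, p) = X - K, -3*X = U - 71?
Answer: 146 - sqrt(4899) ≈ 76.007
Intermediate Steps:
X = 52 (X = -(-85 - 71)/3 = -1/3*(-156) = 52)
W(K, p) = 52 - K
W(-94, -145) - sqrt(E - 17344) = (52 - 1*(-94)) - sqrt(22243 - 17344) = (52 + 94) - sqrt(4899) = 146 - sqrt(4899)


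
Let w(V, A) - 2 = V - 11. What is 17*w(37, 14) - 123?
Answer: 353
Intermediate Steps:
w(V, A) = -9 + V (w(V, A) = 2 + (V - 11) = 2 + (-11 + V) = -9 + V)
17*w(37, 14) - 123 = 17*(-9 + 37) - 123 = 17*28 - 123 = 476 - 123 = 353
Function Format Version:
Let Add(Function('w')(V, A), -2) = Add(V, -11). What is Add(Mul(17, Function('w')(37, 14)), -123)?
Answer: 353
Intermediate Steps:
Function('w')(V, A) = Add(-9, V) (Function('w')(V, A) = Add(2, Add(V, -11)) = Add(2, Add(-11, V)) = Add(-9, V))
Add(Mul(17, Function('w')(37, 14)), -123) = Add(Mul(17, Add(-9, 37)), -123) = Add(Mul(17, 28), -123) = Add(476, -123) = 353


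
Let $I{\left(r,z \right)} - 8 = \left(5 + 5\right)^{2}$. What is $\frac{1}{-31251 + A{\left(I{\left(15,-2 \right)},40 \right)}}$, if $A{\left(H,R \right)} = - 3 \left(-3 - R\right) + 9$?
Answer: $- \frac{1}{31113} \approx -3.2141 \cdot 10^{-5}$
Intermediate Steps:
$I{\left(r,z \right)} = 108$ ($I{\left(r,z \right)} = 8 + \left(5 + 5\right)^{2} = 8 + 10^{2} = 8 + 100 = 108$)
$A{\left(H,R \right)} = 18 + 3 R$ ($A{\left(H,R \right)} = \left(9 + 3 R\right) + 9 = 18 + 3 R$)
$\frac{1}{-31251 + A{\left(I{\left(15,-2 \right)},40 \right)}} = \frac{1}{-31251 + \left(18 + 3 \cdot 40\right)} = \frac{1}{-31251 + \left(18 + 120\right)} = \frac{1}{-31251 + 138} = \frac{1}{-31113} = - \frac{1}{31113}$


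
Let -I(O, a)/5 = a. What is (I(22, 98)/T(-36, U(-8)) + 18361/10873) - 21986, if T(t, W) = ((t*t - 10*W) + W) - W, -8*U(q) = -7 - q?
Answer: -1240376089893/56419997 ≈ -21985.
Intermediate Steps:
I(O, a) = -5*a
U(q) = 7/8 + q/8 (U(q) = -(-7 - q)/8 = 7/8 + q/8)
T(t, W) = t**2 - 10*W (T(t, W) = ((t**2 - 10*W) + W) - W = (t**2 - 9*W) - W = t**2 - 10*W)
(I(22, 98)/T(-36, U(-8)) + 18361/10873) - 21986 = ((-5*98)/((-36)**2 - 10*(7/8 + (1/8)*(-8))) + 18361/10873) - 21986 = (-490/(1296 - 10*(7/8 - 1)) + 18361*(1/10873)) - 21986 = (-490/(1296 - 10*(-1/8)) + 18361/10873) - 21986 = (-490/(1296 + 5/4) + 18361/10873) - 21986 = (-490/5189/4 + 18361/10873) - 21986 = (-490*4/5189 + 18361/10873) - 21986 = (-1960/5189 + 18361/10873) - 21986 = 73964149/56419997 - 21986 = -1240376089893/56419997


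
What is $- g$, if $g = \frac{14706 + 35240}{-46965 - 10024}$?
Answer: $\frac{49946}{56989} \approx 0.87641$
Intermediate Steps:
$g = - \frac{49946}{56989}$ ($g = \frac{49946}{-56989} = 49946 \left(- \frac{1}{56989}\right) = - \frac{49946}{56989} \approx -0.87641$)
$- g = \left(-1\right) \left(- \frac{49946}{56989}\right) = \frac{49946}{56989}$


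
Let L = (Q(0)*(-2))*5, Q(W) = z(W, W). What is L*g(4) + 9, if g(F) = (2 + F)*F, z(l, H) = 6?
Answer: -1431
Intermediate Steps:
Q(W) = 6
L = -60 (L = (6*(-2))*5 = -12*5 = -60)
g(F) = F*(2 + F)
L*g(4) + 9 = -240*(2 + 4) + 9 = -240*6 + 9 = -60*24 + 9 = -1440 + 9 = -1431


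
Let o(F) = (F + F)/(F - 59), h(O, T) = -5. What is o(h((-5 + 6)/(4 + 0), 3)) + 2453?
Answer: 78501/32 ≈ 2453.2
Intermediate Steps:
o(F) = 2*F/(-59 + F) (o(F) = (2*F)/(-59 + F) = 2*F/(-59 + F))
o(h((-5 + 6)/(4 + 0), 3)) + 2453 = 2*(-5)/(-59 - 5) + 2453 = 2*(-5)/(-64) + 2453 = 2*(-5)*(-1/64) + 2453 = 5/32 + 2453 = 78501/32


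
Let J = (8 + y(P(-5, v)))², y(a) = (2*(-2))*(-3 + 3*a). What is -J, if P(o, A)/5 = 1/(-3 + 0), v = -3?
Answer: -1600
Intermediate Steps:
P(o, A) = -5/3 (P(o, A) = 5/(-3 + 0) = 5/(-3) = 5*(-⅓) = -5/3)
y(a) = 12 - 12*a (y(a) = -4*(-3 + 3*a) = 12 - 12*a)
J = 1600 (J = (8 + (12 - 12*(-5/3)))² = (8 + (12 + 20))² = (8 + 32)² = 40² = 1600)
-J = -1*1600 = -1600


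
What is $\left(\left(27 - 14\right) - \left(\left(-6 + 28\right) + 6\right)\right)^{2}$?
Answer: $225$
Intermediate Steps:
$\left(\left(27 - 14\right) - \left(\left(-6 + 28\right) + 6\right)\right)^{2} = \left(13 - \left(22 + 6\right)\right)^{2} = \left(13 - 28\right)^{2} = \left(-15\right)^{2} = 225$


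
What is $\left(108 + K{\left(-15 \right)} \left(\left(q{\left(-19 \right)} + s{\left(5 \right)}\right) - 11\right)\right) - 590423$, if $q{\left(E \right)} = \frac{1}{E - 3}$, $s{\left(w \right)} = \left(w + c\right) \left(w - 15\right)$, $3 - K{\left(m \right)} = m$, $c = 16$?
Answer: $- \frac{6537232}{11} \approx -5.9429 \cdot 10^{5}$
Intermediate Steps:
$K{\left(m \right)} = 3 - m$
$s{\left(w \right)} = \left(-15 + w\right) \left(16 + w\right)$ ($s{\left(w \right)} = \left(w + 16\right) \left(w - 15\right) = \left(16 + w\right) \left(-15 + w\right) = \left(-15 + w\right) \left(16 + w\right)$)
$q{\left(E \right)} = \frac{1}{-3 + E}$
$\left(108 + K{\left(-15 \right)} \left(\left(q{\left(-19 \right)} + s{\left(5 \right)}\right) - 11\right)\right) - 590423 = \left(108 + \left(3 - -15\right) \left(\left(\frac{1}{-3 - 19} + \left(-240 + 5 + 5^{2}\right)\right) - 11\right)\right) - 590423 = \left(108 + \left(3 + 15\right) \left(\left(\frac{1}{-22} + \left(-240 + 5 + 25\right)\right) - 11\right)\right) - 590423 = \left(108 + 18 \left(\left(- \frac{1}{22} - 210\right) - 11\right)\right) - 590423 = \left(108 + 18 \left(- \frac{4621}{22} - 11\right)\right) - 590423 = \left(108 + 18 \left(- \frac{4863}{22}\right)\right) - 590423 = \left(108 - \frac{43767}{11}\right) - 590423 = - \frac{42579}{11} - 590423 = - \frac{6537232}{11}$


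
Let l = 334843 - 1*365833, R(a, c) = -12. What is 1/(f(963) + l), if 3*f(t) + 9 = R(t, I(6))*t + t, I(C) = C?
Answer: -1/34524 ≈ -2.8965e-5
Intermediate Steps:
f(t) = -3 - 11*t/3 (f(t) = -3 + (-12*t + t)/3 = -3 + (-11*t)/3 = -3 - 11*t/3)
l = -30990 (l = 334843 - 365833 = -30990)
1/(f(963) + l) = 1/((-3 - 11/3*963) - 30990) = 1/((-3 - 3531) - 30990) = 1/(-3534 - 30990) = 1/(-34524) = -1/34524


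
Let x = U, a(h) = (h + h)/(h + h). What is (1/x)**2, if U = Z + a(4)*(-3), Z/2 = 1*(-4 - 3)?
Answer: 1/289 ≈ 0.0034602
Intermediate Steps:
Z = -14 (Z = 2*(1*(-4 - 3)) = 2*(1*(-7)) = 2*(-7) = -14)
a(h) = 1 (a(h) = (2*h)/((2*h)) = (2*h)*(1/(2*h)) = 1)
U = -17 (U = -14 + 1*(-3) = -14 - 3 = -17)
x = -17
(1/x)**2 = (1/(-17))**2 = (-1/17)**2 = 1/289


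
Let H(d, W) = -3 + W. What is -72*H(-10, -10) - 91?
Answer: 845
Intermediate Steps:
-72*H(-10, -10) - 91 = -72*(-3 - 10) - 91 = -72*(-13) - 91 = 936 - 91 = 845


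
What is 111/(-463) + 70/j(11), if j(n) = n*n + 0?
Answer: 18979/56023 ≈ 0.33877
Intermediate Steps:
j(n) = n**2 (j(n) = n**2 + 0 = n**2)
111/(-463) + 70/j(11) = 111/(-463) + 70/(11**2) = 111*(-1/463) + 70/121 = -111/463 + 70*(1/121) = -111/463 + 70/121 = 18979/56023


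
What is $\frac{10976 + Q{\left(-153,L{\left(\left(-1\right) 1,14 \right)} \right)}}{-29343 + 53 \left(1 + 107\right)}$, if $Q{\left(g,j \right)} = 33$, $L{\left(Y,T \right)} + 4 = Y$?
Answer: $- \frac{11009}{23619} \approx -0.46611$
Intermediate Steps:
$L{\left(Y,T \right)} = -4 + Y$
$\frac{10976 + Q{\left(-153,L{\left(\left(-1\right) 1,14 \right)} \right)}}{-29343 + 53 \left(1 + 107\right)} = \frac{10976 + 33}{-29343 + 53 \left(1 + 107\right)} = \frac{11009}{-29343 + 53 \cdot 108} = \frac{11009}{-29343 + 5724} = \frac{11009}{-23619} = 11009 \left(- \frac{1}{23619}\right) = - \frac{11009}{23619}$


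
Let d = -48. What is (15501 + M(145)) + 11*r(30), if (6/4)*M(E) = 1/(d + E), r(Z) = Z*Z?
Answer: 7391693/291 ≈ 25401.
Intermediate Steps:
r(Z) = Z²
M(E) = 2/(3*(-48 + E))
(15501 + M(145)) + 11*r(30) = (15501 + 2/(3*(-48 + 145))) + 11*30² = (15501 + (⅔)/97) + 11*900 = (15501 + (⅔)*(1/97)) + 9900 = (15501 + 2/291) + 9900 = 4510793/291 + 9900 = 7391693/291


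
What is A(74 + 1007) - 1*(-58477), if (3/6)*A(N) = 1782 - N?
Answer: 59879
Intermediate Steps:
A(N) = 3564 - 2*N (A(N) = 2*(1782 - N) = 3564 - 2*N)
A(74 + 1007) - 1*(-58477) = (3564 - 2*(74 + 1007)) - 1*(-58477) = (3564 - 2*1081) + 58477 = (3564 - 2162) + 58477 = 1402 + 58477 = 59879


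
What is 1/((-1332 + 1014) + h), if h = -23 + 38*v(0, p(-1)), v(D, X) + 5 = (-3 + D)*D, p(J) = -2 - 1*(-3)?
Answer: -1/531 ≈ -0.0018832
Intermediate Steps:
p(J) = 1 (p(J) = -2 + 3 = 1)
v(D, X) = -5 + D*(-3 + D) (v(D, X) = -5 + (-3 + D)*D = -5 + D*(-3 + D))
h = -213 (h = -23 + 38*(-5 + 0**2 - 3*0) = -23 + 38*(-5 + 0 + 0) = -23 + 38*(-5) = -23 - 190 = -213)
1/((-1332 + 1014) + h) = 1/((-1332 + 1014) - 213) = 1/(-318 - 213) = 1/(-531) = -1/531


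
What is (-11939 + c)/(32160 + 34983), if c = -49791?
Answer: -61730/67143 ≈ -0.91938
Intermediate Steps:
(-11939 + c)/(32160 + 34983) = (-11939 - 49791)/(32160 + 34983) = -61730/67143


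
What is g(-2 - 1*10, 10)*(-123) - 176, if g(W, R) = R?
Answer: -1406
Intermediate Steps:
g(-2 - 1*10, 10)*(-123) - 176 = 10*(-123) - 176 = -1230 - 176 = -1406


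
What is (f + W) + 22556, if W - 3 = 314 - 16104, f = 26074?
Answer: 32843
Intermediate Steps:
W = -15787 (W = 3 + (314 - 16104) = 3 - 15790 = -15787)
(f + W) + 22556 = (26074 - 15787) + 22556 = 10287 + 22556 = 32843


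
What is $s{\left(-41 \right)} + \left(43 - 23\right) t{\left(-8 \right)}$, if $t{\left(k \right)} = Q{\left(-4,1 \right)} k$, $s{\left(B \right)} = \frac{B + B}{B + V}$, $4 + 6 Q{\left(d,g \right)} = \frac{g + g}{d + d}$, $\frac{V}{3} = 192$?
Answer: $\frac{181654}{1605} \approx 113.18$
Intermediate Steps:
$V = 576$ ($V = 3 \cdot 192 = 576$)
$Q{\left(d,g \right)} = - \frac{2}{3} + \frac{g}{6 d}$ ($Q{\left(d,g \right)} = - \frac{2}{3} + \frac{\left(g + g\right) \frac{1}{d + d}}{6} = - \frac{2}{3} + \frac{2 g \frac{1}{2 d}}{6} = - \frac{2}{3} + \frac{g \frac{1}{d}}{6} = - \frac{2}{3} + \frac{g}{6 d}$)
$s{\left(B \right)} = \frac{2 B}{576 + B}$ ($s{\left(B \right)} = \frac{B + B}{B + 576} = \frac{2 B}{576 + B}$)
$t{\left(k \right)} = - \frac{17 k}{24}$ ($t{\left(k \right)} = \frac{1 - -16}{6 \left(-4\right)} k = \frac{1}{6} \left(- \frac{1}{4}\right) \left(1 + 16\right) k = \frac{1}{6} \left(- \frac{1}{4}\right) 17 k = - \frac{17 k}{24}$)
$s{\left(-41 \right)} + \left(43 - 23\right) t{\left(-8 \right)} = 2 \left(-41\right) \frac{1}{576 - 41} + \left(43 - 23\right) \left(\left(- \frac{17}{24}\right) \left(-8\right)\right) = 2 \left(-41\right) \frac{1}{535} + 20 \cdot \frac{17}{3} = 2 \left(-41\right) \frac{1}{535} + \frac{340}{3} = - \frac{82}{535} + \frac{340}{3} = \frac{181654}{1605}$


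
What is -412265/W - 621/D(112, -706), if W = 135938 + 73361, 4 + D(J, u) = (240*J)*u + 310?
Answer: -2607804070477/1323953893742 ≈ -1.9697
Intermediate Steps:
D(J, u) = 306 + 240*J*u (D(J, u) = -4 + ((240*J)*u + 310) = -4 + (240*J*u + 310) = -4 + (310 + 240*J*u) = 306 + 240*J*u)
W = 209299
-412265/W - 621/D(112, -706) = -412265/209299 - 621/(306 + 240*112*(-706)) = -412265*1/209299 - 621/(306 - 18977280) = -412265/209299 - 621/(-18976974) = -412265/209299 - 621*(-1/18976974) = -412265/209299 + 207/6325658 = -2607804070477/1323953893742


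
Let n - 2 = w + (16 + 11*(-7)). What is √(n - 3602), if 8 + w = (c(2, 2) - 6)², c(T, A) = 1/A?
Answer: I*√14555/2 ≈ 60.322*I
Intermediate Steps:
w = 89/4 (w = -8 + (1/2 - 6)² = -8 + (½ - 6)² = -8 + (-11/2)² = -8 + 121/4 = 89/4 ≈ 22.250)
n = -147/4 (n = 2 + (89/4 + (16 + 11*(-7))) = 2 + (89/4 + (16 - 77)) = 2 + (89/4 - 61) = 2 - 155/4 = -147/4 ≈ -36.750)
√(n - 3602) = √(-147/4 - 3602) = √(-14555/4) = I*√14555/2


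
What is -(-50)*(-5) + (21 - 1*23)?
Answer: -252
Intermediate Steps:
-(-50)*(-5) + (21 - 1*23) = -50*5 + (21 - 23) = -250 - 2 = -252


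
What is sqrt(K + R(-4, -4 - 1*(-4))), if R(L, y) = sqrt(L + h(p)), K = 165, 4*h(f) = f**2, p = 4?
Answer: sqrt(165) ≈ 12.845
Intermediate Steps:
h(f) = f**2/4
R(L, y) = sqrt(4 + L) (R(L, y) = sqrt(L + (1/4)*4**2) = sqrt(L + (1/4)*16) = sqrt(L + 4) = sqrt(4 + L))
sqrt(K + R(-4, -4 - 1*(-4))) = sqrt(165 + sqrt(4 - 4)) = sqrt(165 + sqrt(0)) = sqrt(165 + 0) = sqrt(165)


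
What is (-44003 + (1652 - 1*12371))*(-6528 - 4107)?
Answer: 581968470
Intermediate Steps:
(-44003 + (1652 - 1*12371))*(-6528 - 4107) = (-44003 + (1652 - 12371))*(-10635) = (-44003 - 10719)*(-10635) = -54722*(-10635) = 581968470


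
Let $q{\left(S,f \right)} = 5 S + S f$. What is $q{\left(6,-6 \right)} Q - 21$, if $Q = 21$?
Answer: $-147$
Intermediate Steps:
$q{\left(6,-6 \right)} Q - 21 = 6 \left(5 - 6\right) 21 - 21 = 6 \left(-1\right) 21 - 21 = \left(-6\right) 21 - 21 = -126 - 21 = -147$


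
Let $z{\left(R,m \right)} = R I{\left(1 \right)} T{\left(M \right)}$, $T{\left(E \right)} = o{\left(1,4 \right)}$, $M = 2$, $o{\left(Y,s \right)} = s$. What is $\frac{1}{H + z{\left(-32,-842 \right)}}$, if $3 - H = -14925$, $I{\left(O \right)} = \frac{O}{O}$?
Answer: $\frac{1}{14800} \approx 6.7568 \cdot 10^{-5}$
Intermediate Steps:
$I{\left(O \right)} = 1$
$T{\left(E \right)} = 4$
$H = 14928$ ($H = 3 - -14925 = 3 + 14925 = 14928$)
$z{\left(R,m \right)} = 4 R$ ($z{\left(R,m \right)} = R 1 \cdot 4 = R 4 = 4 R$)
$\frac{1}{H + z{\left(-32,-842 \right)}} = \frac{1}{14928 + 4 \left(-32\right)} = \frac{1}{14928 - 128} = \frac{1}{14800}$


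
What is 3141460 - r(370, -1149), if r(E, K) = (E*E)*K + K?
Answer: 160440709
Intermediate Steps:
r(E, K) = K + K*E² (r(E, K) = E²*K + K = K*E² + K = K + K*E²)
3141460 - r(370, -1149) = 3141460 - (-1149)*(1 + 370²) = 3141460 - (-1149)*(1 + 136900) = 3141460 - (-1149)*136901 = 3141460 - 1*(-157299249) = 3141460 + 157299249 = 160440709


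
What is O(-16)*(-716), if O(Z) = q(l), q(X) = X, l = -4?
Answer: 2864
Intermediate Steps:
O(Z) = -4
O(-16)*(-716) = -4*(-716) = 2864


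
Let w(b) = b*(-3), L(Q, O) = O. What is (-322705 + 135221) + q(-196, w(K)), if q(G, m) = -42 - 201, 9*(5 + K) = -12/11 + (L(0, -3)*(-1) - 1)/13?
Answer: -187727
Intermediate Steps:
K = -6569/1287 (K = -5 + (-12/11 + (-3*(-1) - 1)/13)/9 = -5 + (-12*1/11 + (3 - 1)*(1/13))/9 = -5 + (-12/11 + 2*(1/13))/9 = -5 + (-12/11 + 2/13)/9 = -5 + (⅑)*(-134/143) = -5 - 134/1287 = -6569/1287 ≈ -5.1041)
w(b) = -3*b
q(G, m) = -243
(-322705 + 135221) + q(-196, w(K)) = (-322705 + 135221) - 243 = -187484 - 243 = -187727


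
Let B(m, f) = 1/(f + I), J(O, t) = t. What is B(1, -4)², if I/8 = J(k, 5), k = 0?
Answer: 1/1296 ≈ 0.00077160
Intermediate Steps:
I = 40 (I = 8*5 = 40)
B(m, f) = 1/(40 + f) (B(m, f) = 1/(f + 40) = 1/(40 + f))
B(1, -4)² = (1/(40 - 4))² = (1/36)² = 1/1296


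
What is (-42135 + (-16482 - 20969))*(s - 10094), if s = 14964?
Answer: -387583820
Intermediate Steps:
(-42135 + (-16482 - 20969))*(s - 10094) = (-42135 + (-16482 - 20969))*(14964 - 10094) = (-42135 - 37451)*4870 = -79586*4870 = -387583820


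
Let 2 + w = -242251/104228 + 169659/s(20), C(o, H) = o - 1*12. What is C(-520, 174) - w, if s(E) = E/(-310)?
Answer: 274034884317/104228 ≈ 2.6292e+6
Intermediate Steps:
s(E) = -E/310 (s(E) = E*(-1/310) = -E/310)
C(o, H) = -12 + o (C(o, H) = o - 12 = -12 + o)
w = -274090333613/104228 (w = -2 + (-242251/104228 + 169659/((-1/310*20))) = -2 + (-242251*1/104228 + 169659/(-2/31)) = -2 + (-242251/104228 + 169659*(-31/2)) = -2 + (-242251/104228 - 5259429/2) = -2 - 274090125157/104228 = -274090333613/104228 ≈ -2.6297e+6)
C(-520, 174) - w = (-12 - 520) - 1*(-274090333613/104228) = -532 + 274090333613/104228 = 274034884317/104228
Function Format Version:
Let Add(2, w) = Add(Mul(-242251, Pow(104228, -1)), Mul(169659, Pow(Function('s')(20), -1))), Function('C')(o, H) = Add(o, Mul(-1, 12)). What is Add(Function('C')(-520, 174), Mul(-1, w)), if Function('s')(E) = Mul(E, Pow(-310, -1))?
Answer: Rational(274034884317, 104228) ≈ 2.6292e+6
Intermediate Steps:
Function('s')(E) = Mul(Rational(-1, 310), E) (Function('s')(E) = Mul(E, Rational(-1, 310)) = Mul(Rational(-1, 310), E))
Function('C')(o, H) = Add(-12, o) (Function('C')(o, H) = Add(o, -12) = Add(-12, o))
w = Rational(-274090333613, 104228) (w = Add(-2, Add(Mul(-242251, Pow(104228, -1)), Mul(169659, Pow(Mul(Rational(-1, 310), 20), -1)))) = Add(-2, Add(Mul(-242251, Rational(1, 104228)), Mul(169659, Pow(Rational(-2, 31), -1)))) = Add(-2, Add(Rational(-242251, 104228), Mul(169659, Rational(-31, 2)))) = Add(-2, Add(Rational(-242251, 104228), Rational(-5259429, 2))) = Add(-2, Rational(-274090125157, 104228)) = Rational(-274090333613, 104228) ≈ -2.6297e+6)
Add(Function('C')(-520, 174), Mul(-1, w)) = Add(Add(-12, -520), Mul(-1, Rational(-274090333613, 104228))) = Add(-532, Rational(274090333613, 104228)) = Rational(274034884317, 104228)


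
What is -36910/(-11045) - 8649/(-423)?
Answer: 52549/2209 ≈ 23.789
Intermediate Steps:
-36910/(-11045) - 8649/(-423) = -36910*(-1/11045) - 8649*(-1/423) = 7382/2209 + 961/47 = 52549/2209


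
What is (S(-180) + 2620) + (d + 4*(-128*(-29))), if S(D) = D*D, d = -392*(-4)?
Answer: 51436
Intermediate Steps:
d = 1568
S(D) = D²
(S(-180) + 2620) + (d + 4*(-128*(-29))) = ((-180)² + 2620) + (1568 + 4*(-128*(-29))) = (32400 + 2620) + (1568 + 4*3712) = 35020 + (1568 + 14848) = 35020 + 16416 = 51436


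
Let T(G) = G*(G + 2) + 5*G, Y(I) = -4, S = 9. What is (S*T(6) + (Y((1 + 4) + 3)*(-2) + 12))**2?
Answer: 521284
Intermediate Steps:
T(G) = 5*G + G*(2 + G) (T(G) = G*(2 + G) + 5*G = 5*G + G*(2 + G))
(S*T(6) + (Y((1 + 4) + 3)*(-2) + 12))**2 = (9*(6*(7 + 6)) + (-4*(-2) + 12))**2 = (9*(6*13) + (8 + 12))**2 = (9*78 + 20)**2 = (702 + 20)**2 = 722**2 = 521284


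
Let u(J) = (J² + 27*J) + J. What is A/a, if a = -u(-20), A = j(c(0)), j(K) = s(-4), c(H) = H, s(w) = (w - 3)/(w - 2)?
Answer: 7/960 ≈ 0.0072917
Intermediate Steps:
s(w) = (-3 + w)/(-2 + w)
u(J) = J² + 28*J
j(K) = 7/6 (j(K) = (-3 - 4)/(-2 - 4) = -7/(-6) = -⅙*(-7) = 7/6)
A = 7/6 ≈ 1.1667
a = 160 (a = -(-20)*(28 - 20) = -(-20)*8 = -1*(-160) = 160)
A/a = (7/6)/160 = (7/6)*(1/160) = 7/960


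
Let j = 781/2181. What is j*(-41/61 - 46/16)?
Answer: -450637/354776 ≈ -1.2702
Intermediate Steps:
j = 781/2181 (j = 781*(1/2181) = 781/2181 ≈ 0.35809)
j*(-41/61 - 46/16) = 781*(-41/61 - 46/16)/2181 = 781*(-41*1/61 - 46*1/16)/2181 = 781*(-41/61 - 23/8)/2181 = (781/2181)*(-1731/488) = -450637/354776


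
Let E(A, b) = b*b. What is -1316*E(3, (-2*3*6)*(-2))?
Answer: -6822144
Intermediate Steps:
E(A, b) = b**2
-1316*E(3, (-2*3*6)*(-2)) = -1316*((-2*3*6)*(-2))**2 = -1316*(-6*6*(-2))**2 = -1316*(-36*(-2))**2 = -1316*72**2 = -1316*5184 = -6822144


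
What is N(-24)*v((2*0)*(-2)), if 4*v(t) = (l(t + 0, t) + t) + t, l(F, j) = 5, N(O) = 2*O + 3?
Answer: -225/4 ≈ -56.250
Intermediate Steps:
N(O) = 3 + 2*O
v(t) = 5/4 + t/2 (v(t) = ((5 + t) + t)/4 = (5 + 2*t)/4 = 5/4 + t/2)
N(-24)*v((2*0)*(-2)) = (3 + 2*(-24))*(5/4 + ((2*0)*(-2))/2) = (3 - 48)*(5/4 + (0*(-2))/2) = -45*(5/4 + (½)*0) = -45*(5/4 + 0) = -45*5/4 = -225/4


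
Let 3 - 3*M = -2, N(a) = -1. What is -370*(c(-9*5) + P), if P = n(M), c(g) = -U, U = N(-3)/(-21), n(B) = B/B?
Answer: -7400/21 ≈ -352.38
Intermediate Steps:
M = 5/3 (M = 1 - 1/3*(-2) = 1 + 2/3 = 5/3 ≈ 1.6667)
n(B) = 1
U = 1/21 (U = -1/(-21) = -1*(-1/21) = 1/21 ≈ 0.047619)
c(g) = -1/21 (c(g) = -1*1/21 = -1/21)
P = 1
-370*(c(-9*5) + P) = -370*(-1/21 + 1) = -370*20/21 = -7400/21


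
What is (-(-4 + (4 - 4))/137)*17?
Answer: 68/137 ≈ 0.49635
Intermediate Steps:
(-(-4 + (4 - 4))/137)*17 = (-(-4 + 0)*(1/137))*17 = (-1*(-4)*(1/137))*17 = (4*(1/137))*17 = (4/137)*17 = 68/137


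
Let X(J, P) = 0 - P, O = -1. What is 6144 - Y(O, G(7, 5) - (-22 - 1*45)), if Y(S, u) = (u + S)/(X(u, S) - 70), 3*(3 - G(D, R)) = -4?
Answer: 1272019/207 ≈ 6145.0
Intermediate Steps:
G(D, R) = 13/3 (G(D, R) = 3 - ⅓*(-4) = 3 + 4/3 = 13/3)
X(J, P) = -P
Y(S, u) = (S + u)/(-70 - S) (Y(S, u) = (u + S)/(-S - 70) = (S + u)/(-70 - S))
6144 - Y(O, G(7, 5) - (-22 - 1*45)) = 6144 - (-1*(-1) - (13/3 - (-22 - 1*45)))/(70 - 1) = 6144 - (1 - (13/3 - (-22 - 45)))/69 = 6144 - (1 - (13/3 - 1*(-67)))/69 = 6144 - (1 - (13/3 + 67))/69 = 6144 - (1 - 1*214/3)/69 = 6144 - (1 - 214/3)/69 = 6144 - (-211)/(69*3) = 6144 - 1*(-211/207) = 6144 + 211/207 = 1272019/207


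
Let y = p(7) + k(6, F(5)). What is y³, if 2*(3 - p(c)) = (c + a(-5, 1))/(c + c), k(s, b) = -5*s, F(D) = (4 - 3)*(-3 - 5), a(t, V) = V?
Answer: -6967871/343 ≈ -20315.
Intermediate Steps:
F(D) = -8 (F(D) = 1*(-8) = -8)
p(c) = 3 - (1 + c)/(4*c) (p(c) = 3 - (c + 1)/(2*(c + c)) = 3 - (1 + c)/(2*(2*c)) = 3 - (1 + c)*1/(2*c)/2 = 3 - (1 + c)/(4*c))
y = -191/7 (y = (¼)*(-1 + 11*7)/7 - 5*6 = (¼)*(⅐)*(-1 + 77) - 30 = (¼)*(⅐)*76 - 30 = 19/7 - 30 = -191/7 ≈ -27.286)
y³ = (-191/7)³ = -6967871/343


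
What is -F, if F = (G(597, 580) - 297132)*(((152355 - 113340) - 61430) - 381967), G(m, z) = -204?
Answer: -120237326352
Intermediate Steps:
F = 120237326352 (F = (-204 - 297132)*(((152355 - 113340) - 61430) - 381967) = -297336*((39015 - 61430) - 381967) = -297336*(-22415 - 381967) = -297336*(-404382) = 120237326352)
-F = -1*120237326352 = -120237326352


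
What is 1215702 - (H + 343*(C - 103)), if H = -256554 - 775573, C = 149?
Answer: 2232051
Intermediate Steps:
H = -1032127
1215702 - (H + 343*(C - 103)) = 1215702 - (-1032127 + 343*(149 - 103)) = 1215702 - (-1032127 + 343*46) = 1215702 - (-1032127 + 15778) = 1215702 - 1*(-1016349) = 1215702 + 1016349 = 2232051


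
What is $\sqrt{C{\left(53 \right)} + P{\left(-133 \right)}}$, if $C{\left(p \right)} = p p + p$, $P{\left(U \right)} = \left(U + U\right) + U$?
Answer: $\sqrt{2463} \approx 49.629$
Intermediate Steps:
$P{\left(U \right)} = 3 U$ ($P{\left(U \right)} = 2 U + U = 3 U$)
$C{\left(p \right)} = p + p^{2}$ ($C{\left(p \right)} = p^{2} + p = p + p^{2}$)
$\sqrt{C{\left(53 \right)} + P{\left(-133 \right)}} = \sqrt{53 \left(1 + 53\right) + 3 \left(-133\right)} = \sqrt{53 \cdot 54 - 399} = \sqrt{2862 - 399} = \sqrt{2463}$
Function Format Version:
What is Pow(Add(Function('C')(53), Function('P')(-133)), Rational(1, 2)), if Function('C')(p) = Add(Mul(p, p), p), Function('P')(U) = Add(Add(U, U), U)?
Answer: Pow(2463, Rational(1, 2)) ≈ 49.629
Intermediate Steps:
Function('P')(U) = Mul(3, U) (Function('P')(U) = Add(Mul(2, U), U) = Mul(3, U))
Function('C')(p) = Add(p, Pow(p, 2)) (Function('C')(p) = Add(Pow(p, 2), p) = Add(p, Pow(p, 2)))
Pow(Add(Function('C')(53), Function('P')(-133)), Rational(1, 2)) = Pow(Add(Mul(53, Add(1, 53)), Mul(3, -133)), Rational(1, 2)) = Pow(Add(Mul(53, 54), -399), Rational(1, 2)) = Pow(Add(2862, -399), Rational(1, 2)) = Pow(2463, Rational(1, 2))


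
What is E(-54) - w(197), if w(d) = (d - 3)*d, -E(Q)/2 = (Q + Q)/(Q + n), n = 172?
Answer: -2254754/59 ≈ -38216.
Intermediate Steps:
E(Q) = -4*Q/(172 + Q) (E(Q) = -2*(Q + Q)/(Q + 172) = -2*2*Q/(172 + Q) = -4*Q/(172 + Q))
w(d) = d*(-3 + d) (w(d) = (-3 + d)*d = d*(-3 + d))
E(-54) - w(197) = -4*(-54)/(172 - 54) - 197*(-3 + 197) = -4*(-54)/118 - 197*194 = -4*(-54)*1/118 - 1*38218 = 108/59 - 38218 = -2254754/59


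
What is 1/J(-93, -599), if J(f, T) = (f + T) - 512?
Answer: -1/1204 ≈ -0.00083056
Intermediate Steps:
J(f, T) = -512 + T + f (J(f, T) = (T + f) - 512 = -512 + T + f)
1/J(-93, -599) = 1/(-512 - 599 - 93) = 1/(-1204) = -1/1204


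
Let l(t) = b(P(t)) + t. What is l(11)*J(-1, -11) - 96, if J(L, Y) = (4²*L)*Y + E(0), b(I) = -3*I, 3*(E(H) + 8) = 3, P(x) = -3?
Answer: 3284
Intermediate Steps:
E(H) = -7 (E(H) = -8 + (⅓)*3 = -8 + 1 = -7)
J(L, Y) = -7 + 16*L*Y (J(L, Y) = (4²*L)*Y - 7 = (16*L)*Y - 7 = 16*L*Y - 7 = -7 + 16*L*Y)
l(t) = 9 + t (l(t) = -3*(-3) + t = 9 + t)
l(11)*J(-1, -11) - 96 = (9 + 11)*(-7 + 16*(-1)*(-11)) - 96 = 20*(-7 + 176) - 96 = 20*169 - 96 = 3380 - 96 = 3284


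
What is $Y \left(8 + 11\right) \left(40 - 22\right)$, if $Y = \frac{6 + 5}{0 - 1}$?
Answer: $-3762$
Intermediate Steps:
$Y = -11$ ($Y = \frac{11}{-1} = 11 \left(-1\right) = -11$)
$Y \left(8 + 11\right) \left(40 - 22\right) = - 11 \left(8 + 11\right) \left(40 - 22\right) = \left(-11\right) 19 \cdot 18 = \left(-209\right) 18 = -3762$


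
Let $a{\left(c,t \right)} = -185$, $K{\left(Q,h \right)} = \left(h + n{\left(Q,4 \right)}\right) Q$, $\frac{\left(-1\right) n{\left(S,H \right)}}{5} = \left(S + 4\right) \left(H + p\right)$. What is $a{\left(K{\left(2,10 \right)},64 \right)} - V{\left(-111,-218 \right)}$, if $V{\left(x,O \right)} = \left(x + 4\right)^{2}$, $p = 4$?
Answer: $-11634$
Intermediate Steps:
$n{\left(S,H \right)} = - 5 \left(4 + H\right) \left(4 + S\right)$ ($n{\left(S,H \right)} = - 5 \left(S + 4\right) \left(H + 4\right) = - 5 \left(4 + S\right) \left(4 + H\right) = - 5 \left(4 + H\right) \left(4 + S\right)$)
$V{\left(x,O \right)} = \left(4 + x\right)^{2}$
$K{\left(Q,h \right)} = Q \left(-160 + h - 40 Q\right)$ ($K{\left(Q,h \right)} = \left(h - \left(160 + 40 Q\right)\right) Q = \left(-160 + h - 40 Q\right) Q = Q \left(-160 + h - 40 Q\right)$)
$a{\left(K{\left(2,10 \right)},64 \right)} - V{\left(-111,-218 \right)} = -185 - \left(4 - 111\right)^{2} = -185 - \left(-107\right)^{2} = -185 - 11449 = -11634$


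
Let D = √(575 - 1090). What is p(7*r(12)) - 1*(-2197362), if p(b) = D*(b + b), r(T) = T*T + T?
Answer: 2197362 + 2184*I*√515 ≈ 2.1974e+6 + 49563.0*I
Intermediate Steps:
D = I*√515 (D = √(-515) = I*√515 ≈ 22.694*I)
r(T) = T + T² (r(T) = T² + T = T + T²)
p(b) = 2*I*b*√515 (p(b) = (I*√515)*(b + b) = (I*√515)*(2*b) = 2*I*b*√515)
p(7*r(12)) - 1*(-2197362) = 2*I*(7*(12*(1 + 12)))*√515 - 1*(-2197362) = 2*I*(7*(12*13))*√515 + 2197362 = 2*I*(7*156)*√515 + 2197362 = 2*I*1092*√515 + 2197362 = 2184*I*√515 + 2197362 = 2197362 + 2184*I*√515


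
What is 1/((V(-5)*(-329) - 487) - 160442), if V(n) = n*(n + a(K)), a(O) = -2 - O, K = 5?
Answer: -1/180669 ≈ -5.5350e-6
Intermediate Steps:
V(n) = n*(-7 + n) (V(n) = n*(n + (-2 - 1*5)) = n*(n + (-2 - 5)) = n*(n - 7) = n*(-7 + n))
1/((V(-5)*(-329) - 487) - 160442) = 1/((-5*(-7 - 5)*(-329) - 487) - 160442) = 1/((-5*(-12)*(-329) - 487) - 160442) = 1/((60*(-329) - 487) - 160442) = 1/((-19740 - 487) - 160442) = 1/(-20227 - 160442) = 1/(-180669) = -1/180669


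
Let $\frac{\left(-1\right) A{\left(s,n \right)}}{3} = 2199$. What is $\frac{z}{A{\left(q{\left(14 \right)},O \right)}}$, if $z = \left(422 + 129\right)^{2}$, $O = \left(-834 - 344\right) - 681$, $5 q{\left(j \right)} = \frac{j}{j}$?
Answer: $- \frac{303601}{6597} \approx -46.021$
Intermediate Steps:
$q{\left(j \right)} = \frac{1}{5}$ ($q{\left(j \right)} = \frac{j \frac{1}{j}}{5} = \frac{1}{5} \cdot 1 = \frac{1}{5}$)
$O = -1859$ ($O = -1178 - 681 = -1859$)
$z = 303601$ ($z = 551^{2} = 303601$)
$A{\left(s,n \right)} = -6597$ ($A{\left(s,n \right)} = \left(-3\right) 2199 = -6597$)
$\frac{z}{A{\left(q{\left(14 \right)},O \right)}} = \frac{303601}{-6597} = 303601 \left(- \frac{1}{6597}\right) = - \frac{303601}{6597}$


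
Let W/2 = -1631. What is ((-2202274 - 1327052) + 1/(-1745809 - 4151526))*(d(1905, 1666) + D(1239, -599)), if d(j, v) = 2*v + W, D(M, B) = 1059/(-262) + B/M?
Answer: -442377231387490506631/1914381093030 ≈ -2.3108e+8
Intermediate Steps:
W = -3262 (W = 2*(-1631) = -3262)
D(M, B) = -1059/262 + B/M (D(M, B) = 1059*(-1/262) + B/M = -1059/262 + B/M)
d(j, v) = -3262 + 2*v (d(j, v) = 2*v - 3262 = -3262 + 2*v)
((-2202274 - 1327052) + 1/(-1745809 - 4151526))*(d(1905, 1666) + D(1239, -599)) = ((-2202274 - 1327052) + 1/(-1745809 - 4151526))*((-3262 + 2*1666) + (-1059/262 - 599/1239)) = (-3529326 + 1/(-5897335))*((-3262 + 3332) + (-1059/262 - 599*1/1239)) = (-3529326 - 1/5897335)*(70 + (-1059/262 - 599/1239)) = -20813617746211*(70 - 1469039/324618)/5897335 = -20813617746211/5897335*21254221/324618 = -442377231387490506631/1914381093030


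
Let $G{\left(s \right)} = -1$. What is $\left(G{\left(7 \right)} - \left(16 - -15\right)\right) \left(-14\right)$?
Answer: $448$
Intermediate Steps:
$\left(G{\left(7 \right)} - \left(16 - -15\right)\right) \left(-14\right) = \left(-1 - \left(16 - -15\right)\right) \left(-14\right) = \left(-1 - \left(16 + 15\right)\right) \left(-14\right) = \left(-1 - 31\right) \left(-14\right) = \left(-32\right) \left(-14\right) = 448$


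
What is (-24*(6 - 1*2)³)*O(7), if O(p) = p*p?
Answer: -75264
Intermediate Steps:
O(p) = p²
(-24*(6 - 1*2)³)*O(7) = -24*(6 - 1*2)³*7² = -24*(6 - 2)³*49 = -24*4³*49 = -24*64*49 = -1536*49 = -75264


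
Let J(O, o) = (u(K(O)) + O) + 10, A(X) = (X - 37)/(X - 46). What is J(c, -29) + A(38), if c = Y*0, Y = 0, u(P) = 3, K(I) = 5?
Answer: 103/8 ≈ 12.875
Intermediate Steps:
A(X) = (-37 + X)/(-46 + X)
c = 0 (c = 0*0 = 0)
J(O, o) = 13 + O (J(O, o) = (3 + O) + 10 = 13 + O)
J(c, -29) + A(38) = (13 + 0) + (-37 + 38)/(-46 + 38) = 13 + 1/(-8) = 13 - 1/8*1 = 13 - 1/8 = 103/8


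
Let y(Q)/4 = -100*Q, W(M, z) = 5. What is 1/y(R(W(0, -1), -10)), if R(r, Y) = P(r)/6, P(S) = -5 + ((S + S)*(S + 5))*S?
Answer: -1/33000 ≈ -3.0303e-5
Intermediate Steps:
P(S) = -5 + 2*S²*(5 + S) (P(S) = -5 + ((2*S)*(5 + S))*S = -5 + (2*S*(5 + S))*S = -5 + 2*S²*(5 + S))
R(r, Y) = -⅚ + r³/3 + 5*r²/3 (R(r, Y) = (-5 + 2*r³ + 10*r²)/6 = (-5 + 2*r³ + 10*r²)*(⅙) = -⅚ + r³/3 + 5*r²/3)
y(Q) = -400*Q (y(Q) = 4*(-100*Q) = -400*Q)
1/y(R(W(0, -1), -10)) = 1/(-400*(-⅚ + (⅓)*5³ + (5/3)*5²)) = 1/(-400*(-⅚ + (⅓)*125 + (5/3)*25)) = 1/(-400*(-⅚ + 125/3 + 125/3)) = 1/(-400*165/2) = 1/(-33000) = -1/33000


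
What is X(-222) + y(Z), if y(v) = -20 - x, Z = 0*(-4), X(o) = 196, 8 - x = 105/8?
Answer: 1449/8 ≈ 181.13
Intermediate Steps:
x = -41/8 (x = 8 - 105/8 = -41/8 ≈ -5.1250)
Z = 0
y(v) = -119/8 (y(v) = -20 - 1*(-41/8) = -20 + 41/8 = -119/8)
X(-222) + y(Z) = 196 - 119/8 = 1449/8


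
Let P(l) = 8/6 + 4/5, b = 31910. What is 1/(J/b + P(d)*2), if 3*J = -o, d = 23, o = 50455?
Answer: 31910/119331 ≈ 0.26741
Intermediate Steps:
J = -50455/3 (J = (-1*50455)/3 = (1/3)*(-50455) = -50455/3 ≈ -16818.)
P(l) = 32/15 (P(l) = 8*(1/6) + 4*(1/5) = 4/3 + 4/5 = 32/15)
1/(J/b + P(d)*2) = 1/(-50455/3/31910 + (32/15)*2) = 1/(-50455/3*1/31910 + 64/15) = 1/(-10091/19146 + 64/15) = 1/(119331/31910) = 31910/119331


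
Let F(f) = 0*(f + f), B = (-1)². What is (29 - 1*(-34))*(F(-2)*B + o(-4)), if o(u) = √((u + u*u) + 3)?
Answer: 63*√15 ≈ 244.00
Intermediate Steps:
B = 1
o(u) = √(3 + u + u²) (o(u) = √((u + u²) + 3) = √(3 + u + u²))
F(f) = 0 (F(f) = 0*(2*f) = 0)
(29 - 1*(-34))*(F(-2)*B + o(-4)) = (29 - 1*(-34))*(0*1 + √(3 - 4 + (-4)²)) = (29 + 34)*(0 + √(3 - 4 + 16)) = 63*(0 + √15) = 63*√15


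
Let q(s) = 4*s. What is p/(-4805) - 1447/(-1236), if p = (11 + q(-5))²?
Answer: 6852719/5938980 ≈ 1.1539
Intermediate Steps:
p = 81 (p = (11 + 4*(-5))² = (11 - 20)² = (-9)² = 81)
p/(-4805) - 1447/(-1236) = 81/(-4805) - 1447/(-1236) = 81*(-1/4805) - 1447*(-1/1236) = -81/4805 + 1447/1236 = 6852719/5938980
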